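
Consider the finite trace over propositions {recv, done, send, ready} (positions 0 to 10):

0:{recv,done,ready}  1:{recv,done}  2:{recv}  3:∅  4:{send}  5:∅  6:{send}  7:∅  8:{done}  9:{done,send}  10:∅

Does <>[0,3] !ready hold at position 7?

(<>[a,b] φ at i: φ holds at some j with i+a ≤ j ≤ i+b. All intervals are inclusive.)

Check !ready at each j in [7,10]:
  j=7: true
  j=8: true
  j=9: true
  j=10: true
Found at j=7 → formula holds.

Yes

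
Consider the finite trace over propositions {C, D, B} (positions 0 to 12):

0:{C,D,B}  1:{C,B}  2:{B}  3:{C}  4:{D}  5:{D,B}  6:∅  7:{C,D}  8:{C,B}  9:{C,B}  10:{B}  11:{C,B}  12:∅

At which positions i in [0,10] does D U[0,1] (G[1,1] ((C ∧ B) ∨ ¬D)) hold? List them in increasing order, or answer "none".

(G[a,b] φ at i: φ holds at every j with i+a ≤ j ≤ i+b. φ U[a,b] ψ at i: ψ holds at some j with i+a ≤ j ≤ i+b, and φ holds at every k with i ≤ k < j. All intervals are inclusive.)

0, 1, 2, 4, 5, 7, 8, 9, 10

Evaluate at each i in [0,10]:
  i=0: ✓ (rhs at j=0)
  i=1: ✓ (rhs at j=1)
  i=2: ✓ (rhs at j=2)
  i=3: ✗ (no rhs in [3,4])
  i=4: ✓ (rhs at j=5; lhs holds on [4,4])
  i=5: ✓ (rhs at j=5)
  i=6: ✗ (lhs fails at k=6 before rhs at j=7)
  i=7: ✓ (rhs at j=7)
  i=8: ✓ (rhs at j=8)
  i=9: ✓ (rhs at j=9)
  i=10: ✓ (rhs at j=10)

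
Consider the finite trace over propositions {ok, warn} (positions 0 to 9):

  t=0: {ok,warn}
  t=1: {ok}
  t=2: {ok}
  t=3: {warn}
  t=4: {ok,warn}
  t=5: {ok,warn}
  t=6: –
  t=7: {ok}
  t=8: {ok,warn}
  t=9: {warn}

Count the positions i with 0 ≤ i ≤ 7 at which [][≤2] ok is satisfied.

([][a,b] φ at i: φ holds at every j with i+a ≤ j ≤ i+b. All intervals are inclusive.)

Evaluate at each i in [0,7]:
  i=0: ✓ (all of [0,2])
  i=1: ✗ (fails at j=3)
  i=2: ✗ (fails at j=3)
  i=3: ✗ (fails at j=3)
  i=4: ✗ (fails at j=6)
  i=5: ✗ (fails at j=6)
  i=6: ✗ (fails at j=6)
  i=7: ✗ (fails at j=9)
Positions where it holds: {0} → 1.

1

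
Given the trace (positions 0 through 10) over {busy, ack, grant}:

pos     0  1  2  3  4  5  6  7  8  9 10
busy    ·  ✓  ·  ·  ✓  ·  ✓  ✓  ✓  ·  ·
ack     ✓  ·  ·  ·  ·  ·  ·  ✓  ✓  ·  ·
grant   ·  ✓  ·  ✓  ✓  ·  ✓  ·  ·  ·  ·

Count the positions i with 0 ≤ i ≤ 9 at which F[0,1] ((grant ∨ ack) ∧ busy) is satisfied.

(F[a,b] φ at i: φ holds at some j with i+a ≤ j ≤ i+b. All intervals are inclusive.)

8

Evaluate at each i in [0,9]:
  i=0: ✓ (witness j=1)
  i=1: ✓ (witness j=1)
  i=2: ✗ (none in [2,3])
  i=3: ✓ (witness j=4)
  i=4: ✓ (witness j=4)
  i=5: ✓ (witness j=6)
  i=6: ✓ (witness j=6)
  i=7: ✓ (witness j=7)
  i=8: ✓ (witness j=8)
  i=9: ✗ (none in [9,10])
Positions where it holds: {0, 1, 3, 4, 5, 6, 7, 8} → 8.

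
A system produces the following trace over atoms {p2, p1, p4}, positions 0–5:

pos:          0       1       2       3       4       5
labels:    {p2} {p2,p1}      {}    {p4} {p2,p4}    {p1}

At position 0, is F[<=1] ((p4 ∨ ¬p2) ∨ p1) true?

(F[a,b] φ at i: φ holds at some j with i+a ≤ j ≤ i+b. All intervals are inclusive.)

Holds

Check ((p4 ∨ ¬p2) ∨ p1) at each j in [0,1]:
  j=0: false
  j=1: true
Found at j=1 → formula holds.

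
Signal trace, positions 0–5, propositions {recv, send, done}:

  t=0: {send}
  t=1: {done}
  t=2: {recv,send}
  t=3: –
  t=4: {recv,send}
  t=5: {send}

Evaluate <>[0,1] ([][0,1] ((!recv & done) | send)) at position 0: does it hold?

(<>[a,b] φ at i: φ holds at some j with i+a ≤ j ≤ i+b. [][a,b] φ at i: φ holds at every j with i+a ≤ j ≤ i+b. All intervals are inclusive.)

Holds

Check [][0,1] ((!recv & done) | send) at each j in [0,1]:
  j=0: holds on [0,1]
  j=1: holds on [1,2]
Found at j=0 → formula holds.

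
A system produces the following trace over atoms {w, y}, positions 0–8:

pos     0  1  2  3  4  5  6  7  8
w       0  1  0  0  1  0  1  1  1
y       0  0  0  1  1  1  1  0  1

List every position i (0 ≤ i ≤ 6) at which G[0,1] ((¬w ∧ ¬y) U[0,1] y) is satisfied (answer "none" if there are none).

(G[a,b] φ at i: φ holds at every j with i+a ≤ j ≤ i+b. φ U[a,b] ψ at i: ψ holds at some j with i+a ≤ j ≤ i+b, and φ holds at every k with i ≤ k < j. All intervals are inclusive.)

2, 3, 4, 5

Evaluate at each i in [0,6]:
  i=0: ✗ (fails at j=0)
  i=1: ✗ (fails at j=1)
  i=2: ✓ (all of [2,3])
  i=3: ✓ (all of [3,4])
  i=4: ✓ (all of [4,5])
  i=5: ✓ (all of [5,6])
  i=6: ✗ (fails at j=7)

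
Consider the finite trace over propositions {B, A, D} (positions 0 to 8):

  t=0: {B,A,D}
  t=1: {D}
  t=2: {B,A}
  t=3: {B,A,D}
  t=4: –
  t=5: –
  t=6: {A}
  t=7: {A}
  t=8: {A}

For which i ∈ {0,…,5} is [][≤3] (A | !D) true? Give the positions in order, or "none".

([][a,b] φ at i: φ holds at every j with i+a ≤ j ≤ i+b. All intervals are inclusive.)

2, 3, 4, 5

Evaluate at each i in [0,5]:
  i=0: ✗ (fails at j=1)
  i=1: ✗ (fails at j=1)
  i=2: ✓ (all of [2,5])
  i=3: ✓ (all of [3,6])
  i=4: ✓ (all of [4,7])
  i=5: ✓ (all of [5,8])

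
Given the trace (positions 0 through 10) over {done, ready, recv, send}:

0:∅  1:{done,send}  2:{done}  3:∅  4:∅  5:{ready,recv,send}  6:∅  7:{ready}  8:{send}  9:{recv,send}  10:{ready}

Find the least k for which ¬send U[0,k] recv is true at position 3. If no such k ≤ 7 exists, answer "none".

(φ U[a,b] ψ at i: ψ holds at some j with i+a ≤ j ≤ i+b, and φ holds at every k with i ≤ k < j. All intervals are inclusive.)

2

Need earliest j ≥ 3 with recv, and ¬send at every k in [3,j-1].
  j=3: rhs fails.
  j=4: rhs fails.
  j=5: rhs holds; lhs holds on [3,4]. k = 2.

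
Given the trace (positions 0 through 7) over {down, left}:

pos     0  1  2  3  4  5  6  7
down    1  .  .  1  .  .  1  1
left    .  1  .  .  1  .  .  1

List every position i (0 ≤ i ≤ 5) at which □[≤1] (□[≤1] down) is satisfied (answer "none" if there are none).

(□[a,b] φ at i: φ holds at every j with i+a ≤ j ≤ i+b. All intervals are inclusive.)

none

Evaluate at each i in [0,5]:
  i=0: ✗ (fails at j=0)
  i=1: ✗ (fails at j=1)
  i=2: ✗ (fails at j=2)
  i=3: ✗ (fails at j=3)
  i=4: ✗ (fails at j=4)
  i=5: ✗ (fails at j=5)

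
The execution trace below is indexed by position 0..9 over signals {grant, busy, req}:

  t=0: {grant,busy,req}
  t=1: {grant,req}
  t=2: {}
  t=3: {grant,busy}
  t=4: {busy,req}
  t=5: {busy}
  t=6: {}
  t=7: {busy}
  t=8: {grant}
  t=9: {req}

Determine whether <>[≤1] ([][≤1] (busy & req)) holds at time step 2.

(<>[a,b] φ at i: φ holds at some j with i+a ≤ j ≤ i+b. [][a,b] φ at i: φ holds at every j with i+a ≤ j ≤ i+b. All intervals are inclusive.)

Check [][≤1] (busy & req) at each j in [2,3]:
  j=2: fails at 2
  j=3: fails at 3
No position in the window satisfies it → formula fails.

Does not hold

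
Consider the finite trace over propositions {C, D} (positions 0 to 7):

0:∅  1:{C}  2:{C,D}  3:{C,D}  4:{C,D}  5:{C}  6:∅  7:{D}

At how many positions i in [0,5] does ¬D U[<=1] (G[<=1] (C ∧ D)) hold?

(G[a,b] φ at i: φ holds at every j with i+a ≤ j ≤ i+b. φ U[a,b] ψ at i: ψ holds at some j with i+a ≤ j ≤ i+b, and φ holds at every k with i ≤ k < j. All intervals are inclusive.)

Evaluate at each i in [0,5]:
  i=0: ✗ (no rhs in [0,1])
  i=1: ✓ (rhs at j=2; lhs holds on [1,1])
  i=2: ✓ (rhs at j=2)
  i=3: ✓ (rhs at j=3)
  i=4: ✗ (no rhs in [4,5])
  i=5: ✗ (no rhs in [5,6])
Positions where it holds: {1, 2, 3} → 3.

3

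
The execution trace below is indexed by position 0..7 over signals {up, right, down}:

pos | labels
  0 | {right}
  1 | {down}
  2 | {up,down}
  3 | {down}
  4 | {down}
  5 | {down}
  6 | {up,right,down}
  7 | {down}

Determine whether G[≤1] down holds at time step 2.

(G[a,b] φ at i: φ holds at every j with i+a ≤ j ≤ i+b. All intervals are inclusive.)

Yes

Check down at every j in [2,3]:
  j=2: true
  j=3: true
All positions satisfy it → formula holds.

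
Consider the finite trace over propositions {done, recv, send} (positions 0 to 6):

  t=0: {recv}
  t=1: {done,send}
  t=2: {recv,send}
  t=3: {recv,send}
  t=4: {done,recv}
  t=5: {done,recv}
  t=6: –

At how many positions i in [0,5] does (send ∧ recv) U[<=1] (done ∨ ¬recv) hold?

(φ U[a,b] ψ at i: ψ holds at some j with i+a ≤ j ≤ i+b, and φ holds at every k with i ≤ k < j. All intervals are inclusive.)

Evaluate at each i in [0,5]:
  i=0: ✗ (lhs fails at k=0 before rhs at j=1)
  i=1: ✓ (rhs at j=1)
  i=2: ✗ (no rhs in [2,3])
  i=3: ✓ (rhs at j=4; lhs holds on [3,3])
  i=4: ✓ (rhs at j=4)
  i=5: ✓ (rhs at j=5)
Positions where it holds: {1, 3, 4, 5} → 4.

4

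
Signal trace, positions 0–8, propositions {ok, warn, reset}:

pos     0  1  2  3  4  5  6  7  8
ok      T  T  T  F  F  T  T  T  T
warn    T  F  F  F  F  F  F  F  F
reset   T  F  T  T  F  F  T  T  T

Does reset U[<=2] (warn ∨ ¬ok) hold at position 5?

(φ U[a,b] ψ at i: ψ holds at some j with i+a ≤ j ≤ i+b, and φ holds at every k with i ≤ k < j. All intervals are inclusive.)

False

Need some j in [5,7] with (warn ∨ ¬ok), and reset at every k in [5,j-1].
  j=5: (warn ∨ ¬ok) false.
  j=6: (warn ∨ ¬ok) false.
  j=7: (warn ∨ ¬ok) false.
No j in the window works → until fails.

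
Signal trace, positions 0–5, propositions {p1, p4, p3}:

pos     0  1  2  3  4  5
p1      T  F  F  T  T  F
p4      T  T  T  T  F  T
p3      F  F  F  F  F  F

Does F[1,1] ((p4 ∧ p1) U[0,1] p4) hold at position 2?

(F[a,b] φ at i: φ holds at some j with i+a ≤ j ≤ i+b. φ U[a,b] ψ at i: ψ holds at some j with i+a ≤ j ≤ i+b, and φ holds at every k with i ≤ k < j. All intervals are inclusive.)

Holds

Check ((p4 ∧ p1) U[0,1] p4) at each j in [3,3]:
  j=3: holds
Found at j=3 → formula holds.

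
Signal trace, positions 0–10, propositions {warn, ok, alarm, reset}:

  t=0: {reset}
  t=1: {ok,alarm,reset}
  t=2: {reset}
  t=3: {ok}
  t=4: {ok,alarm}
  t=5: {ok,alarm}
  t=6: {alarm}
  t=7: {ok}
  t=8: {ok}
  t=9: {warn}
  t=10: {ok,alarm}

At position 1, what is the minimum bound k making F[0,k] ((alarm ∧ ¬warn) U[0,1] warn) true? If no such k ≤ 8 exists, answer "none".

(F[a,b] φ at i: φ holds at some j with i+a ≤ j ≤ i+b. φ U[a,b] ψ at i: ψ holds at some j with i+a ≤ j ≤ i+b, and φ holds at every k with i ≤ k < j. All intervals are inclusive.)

Scan j = 1,2,… for ((alarm ∧ ¬warn) U[0,1] warn):
  j=1: fails
  j=2: fails
  j=3: fails
  j=4: fails
  j=5: fails
  j=6: fails
  j=7: fails
  j=8: fails
  j=9: holds
First hit at j=9, so smallest k = 9-1 = 8.

8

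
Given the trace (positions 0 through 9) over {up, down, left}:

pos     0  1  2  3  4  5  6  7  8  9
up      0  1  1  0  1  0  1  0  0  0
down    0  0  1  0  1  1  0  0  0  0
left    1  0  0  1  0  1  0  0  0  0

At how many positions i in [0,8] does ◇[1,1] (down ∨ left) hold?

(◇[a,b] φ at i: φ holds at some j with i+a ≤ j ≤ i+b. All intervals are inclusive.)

Evaluate at each i in [0,8]:
  i=0: ✗ (none in [1,1])
  i=1: ✓ (witness j=2)
  i=2: ✓ (witness j=3)
  i=3: ✓ (witness j=4)
  i=4: ✓ (witness j=5)
  i=5: ✗ (none in [6,6])
  i=6: ✗ (none in [7,7])
  i=7: ✗ (none in [8,8])
  i=8: ✗ (none in [9,9])
Positions where it holds: {1, 2, 3, 4} → 4.

4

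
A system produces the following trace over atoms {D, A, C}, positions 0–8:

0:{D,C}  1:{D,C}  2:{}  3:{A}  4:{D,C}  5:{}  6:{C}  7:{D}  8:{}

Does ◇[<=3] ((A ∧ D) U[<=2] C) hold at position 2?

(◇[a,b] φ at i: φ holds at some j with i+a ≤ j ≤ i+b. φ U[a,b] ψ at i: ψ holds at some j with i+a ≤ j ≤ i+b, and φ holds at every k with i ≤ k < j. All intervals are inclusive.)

Check ((A ∧ D) U[<=2] C) at each j in [2,5]:
  j=2: fails
  j=3: fails
  j=4: holds
  j=5: fails
Found at j=4 → formula holds.

True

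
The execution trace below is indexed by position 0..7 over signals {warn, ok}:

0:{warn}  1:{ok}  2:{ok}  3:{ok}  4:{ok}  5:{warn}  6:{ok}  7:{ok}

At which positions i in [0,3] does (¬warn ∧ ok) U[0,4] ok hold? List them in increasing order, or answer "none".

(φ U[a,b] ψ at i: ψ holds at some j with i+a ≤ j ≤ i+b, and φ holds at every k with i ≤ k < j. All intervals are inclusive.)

1, 2, 3

Evaluate at each i in [0,3]:
  i=0: ✗ (lhs fails at k=0 before rhs at j=1)
  i=1: ✓ (rhs at j=1)
  i=2: ✓ (rhs at j=2)
  i=3: ✓ (rhs at j=3)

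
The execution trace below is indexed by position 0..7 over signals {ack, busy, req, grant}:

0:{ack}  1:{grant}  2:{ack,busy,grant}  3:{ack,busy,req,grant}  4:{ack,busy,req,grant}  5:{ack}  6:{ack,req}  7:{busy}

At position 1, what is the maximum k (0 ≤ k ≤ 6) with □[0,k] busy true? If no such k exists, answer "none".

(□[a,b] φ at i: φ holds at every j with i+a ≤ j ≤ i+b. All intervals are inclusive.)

none

busy must hold from j=1 onward; find where it first fails.
  j=1: fails → no k works.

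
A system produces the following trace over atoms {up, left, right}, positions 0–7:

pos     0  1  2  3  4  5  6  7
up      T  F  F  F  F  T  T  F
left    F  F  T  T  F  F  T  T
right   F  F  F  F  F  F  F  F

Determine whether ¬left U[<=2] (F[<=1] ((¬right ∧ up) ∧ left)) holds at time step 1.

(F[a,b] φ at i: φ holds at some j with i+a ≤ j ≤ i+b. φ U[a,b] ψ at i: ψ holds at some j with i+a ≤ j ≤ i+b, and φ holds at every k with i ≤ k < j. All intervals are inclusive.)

No

Need some j in [1,3] with F[<=1] ((¬right ∧ up) ∧ left), and ¬left at every k in [1,j-1].
  j=1: F[<=1] ((¬right ∧ up) ∧ left) — fails (none in [1,2]).
  j=2: F[<=1] ((¬right ∧ up) ∧ left) — fails (none in [2,3]).
  j=3: F[<=1] ((¬right ∧ up) ∧ left) — fails (none in [3,4]).
No j in the window works → until fails.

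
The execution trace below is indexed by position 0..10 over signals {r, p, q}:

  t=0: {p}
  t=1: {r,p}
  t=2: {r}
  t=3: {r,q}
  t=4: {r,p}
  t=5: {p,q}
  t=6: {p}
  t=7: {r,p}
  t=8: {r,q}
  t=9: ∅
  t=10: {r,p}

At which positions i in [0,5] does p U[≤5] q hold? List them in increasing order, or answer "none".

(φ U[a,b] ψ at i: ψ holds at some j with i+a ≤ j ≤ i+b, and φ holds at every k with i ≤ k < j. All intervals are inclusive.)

3, 4, 5

Evaluate at each i in [0,5]:
  i=0: ✗ (lhs fails at k=2 before rhs at j=3)
  i=1: ✗ (lhs fails at k=2 before rhs at j=3)
  i=2: ✗ (lhs fails at k=2 before rhs at j=3)
  i=3: ✓ (rhs at j=3)
  i=4: ✓ (rhs at j=5; lhs holds on [4,4])
  i=5: ✓ (rhs at j=5)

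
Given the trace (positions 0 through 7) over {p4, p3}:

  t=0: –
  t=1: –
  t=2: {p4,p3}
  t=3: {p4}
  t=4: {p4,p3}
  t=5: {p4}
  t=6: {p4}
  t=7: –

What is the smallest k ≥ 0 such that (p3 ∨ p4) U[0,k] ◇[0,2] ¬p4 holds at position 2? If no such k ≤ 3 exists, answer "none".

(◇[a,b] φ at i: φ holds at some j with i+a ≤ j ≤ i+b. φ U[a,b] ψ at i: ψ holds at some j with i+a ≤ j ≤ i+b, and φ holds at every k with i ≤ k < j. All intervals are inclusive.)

Need earliest j ≥ 2 with ◇[0,2] ¬p4, and (p3 ∨ p4) at every k in [2,j-1].
  j=2: rhs fails.
  j=3: rhs fails.
  j=4: rhs fails.
  j=5: rhs holds; lhs holds on [2,4]. k = 3.

3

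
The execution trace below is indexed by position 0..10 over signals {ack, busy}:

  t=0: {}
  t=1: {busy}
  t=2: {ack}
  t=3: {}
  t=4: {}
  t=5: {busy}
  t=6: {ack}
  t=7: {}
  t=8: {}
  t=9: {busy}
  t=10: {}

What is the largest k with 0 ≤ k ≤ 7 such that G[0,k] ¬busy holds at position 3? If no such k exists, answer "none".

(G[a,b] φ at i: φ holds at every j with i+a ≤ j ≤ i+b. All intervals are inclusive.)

¬busy must hold from j=3 onward; find where it first fails.
  j=3: holds
  j=4: holds
  j=5: fails
Holds on [3,4], so largest k = 1.

1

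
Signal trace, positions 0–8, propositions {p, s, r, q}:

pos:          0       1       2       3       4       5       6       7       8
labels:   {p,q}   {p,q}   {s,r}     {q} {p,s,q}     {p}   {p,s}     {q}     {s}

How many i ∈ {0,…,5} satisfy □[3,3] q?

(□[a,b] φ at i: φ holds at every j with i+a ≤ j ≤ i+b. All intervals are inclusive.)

Evaluate at each i in [0,5]:
  i=0: ✓ (all of [3,3])
  i=1: ✓ (all of [4,4])
  i=2: ✗ (fails at j=5)
  i=3: ✗ (fails at j=6)
  i=4: ✓ (all of [7,7])
  i=5: ✗ (fails at j=8)
Positions where it holds: {0, 1, 4} → 3.

3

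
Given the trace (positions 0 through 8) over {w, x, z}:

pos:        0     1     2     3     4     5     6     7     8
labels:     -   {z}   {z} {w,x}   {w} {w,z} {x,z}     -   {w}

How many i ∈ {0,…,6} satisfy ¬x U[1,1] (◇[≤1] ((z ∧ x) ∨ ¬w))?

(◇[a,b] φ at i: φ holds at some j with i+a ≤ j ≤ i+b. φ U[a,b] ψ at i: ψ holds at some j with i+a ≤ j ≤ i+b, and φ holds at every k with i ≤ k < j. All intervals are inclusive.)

4

Evaluate at each i in [0,6]:
  i=0: ✓ (rhs at j=1; lhs holds on [0,0])
  i=1: ✓ (rhs at j=2; lhs holds on [1,1])
  i=2: ✗ (no rhs in [3,3])
  i=3: ✗ (no rhs in [4,4])
  i=4: ✓ (rhs at j=5; lhs holds on [4,4])
  i=5: ✓ (rhs at j=6; lhs holds on [5,5])
  i=6: ✗ (lhs fails at k=6 before rhs at j=7)
Positions where it holds: {0, 1, 4, 5} → 4.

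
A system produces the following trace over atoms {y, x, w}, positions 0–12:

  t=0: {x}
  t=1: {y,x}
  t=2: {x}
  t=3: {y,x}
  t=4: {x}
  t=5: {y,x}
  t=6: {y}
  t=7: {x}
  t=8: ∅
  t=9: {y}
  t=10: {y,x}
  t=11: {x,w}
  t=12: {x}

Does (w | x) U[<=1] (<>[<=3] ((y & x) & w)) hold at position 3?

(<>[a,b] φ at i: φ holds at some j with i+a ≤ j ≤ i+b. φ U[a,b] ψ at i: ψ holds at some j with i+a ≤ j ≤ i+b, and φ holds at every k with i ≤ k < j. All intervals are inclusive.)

Does not hold

Need some j in [3,4] with <>[<=3] ((y & x) & w), and (w | x) at every k in [3,j-1].
  j=3: <>[<=3] ((y & x) & w) — fails (none in [3,6]).
  j=4: <>[<=3] ((y & x) & w) — fails (none in [4,7]).
No j in the window works → until fails.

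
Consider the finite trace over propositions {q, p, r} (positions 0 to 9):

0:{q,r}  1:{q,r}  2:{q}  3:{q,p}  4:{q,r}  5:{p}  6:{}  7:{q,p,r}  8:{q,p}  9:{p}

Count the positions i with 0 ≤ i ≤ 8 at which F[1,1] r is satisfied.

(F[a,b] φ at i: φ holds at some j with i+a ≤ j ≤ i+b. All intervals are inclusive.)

Evaluate at each i in [0,8]:
  i=0: ✓ (witness j=1)
  i=1: ✗ (none in [2,2])
  i=2: ✗ (none in [3,3])
  i=3: ✓ (witness j=4)
  i=4: ✗ (none in [5,5])
  i=5: ✗ (none in [6,6])
  i=6: ✓ (witness j=7)
  i=7: ✗ (none in [8,8])
  i=8: ✗ (none in [9,9])
Positions where it holds: {0, 3, 6} → 3.

3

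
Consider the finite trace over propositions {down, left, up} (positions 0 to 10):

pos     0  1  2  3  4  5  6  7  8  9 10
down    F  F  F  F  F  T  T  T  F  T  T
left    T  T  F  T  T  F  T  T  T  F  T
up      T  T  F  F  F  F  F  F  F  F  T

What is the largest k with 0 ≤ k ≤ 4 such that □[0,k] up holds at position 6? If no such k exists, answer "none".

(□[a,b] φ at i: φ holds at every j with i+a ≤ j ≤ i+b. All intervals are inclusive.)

up must hold from j=6 onward; find where it first fails.
  j=6: fails → no k works.

none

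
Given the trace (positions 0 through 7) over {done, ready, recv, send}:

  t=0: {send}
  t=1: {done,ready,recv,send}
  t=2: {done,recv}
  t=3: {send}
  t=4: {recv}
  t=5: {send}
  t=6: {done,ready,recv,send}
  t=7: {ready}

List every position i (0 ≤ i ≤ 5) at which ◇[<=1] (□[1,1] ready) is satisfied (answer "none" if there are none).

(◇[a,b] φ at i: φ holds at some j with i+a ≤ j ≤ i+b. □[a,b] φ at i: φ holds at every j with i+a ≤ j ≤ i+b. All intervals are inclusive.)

Evaluate at each i in [0,5]:
  i=0: ✓ (witness j=0)
  i=1: ✗ (none in [1,2])
  i=2: ✗ (none in [2,3])
  i=3: ✗ (none in [3,4])
  i=4: ✓ (witness j=5)
  i=5: ✓ (witness j=5)

0, 4, 5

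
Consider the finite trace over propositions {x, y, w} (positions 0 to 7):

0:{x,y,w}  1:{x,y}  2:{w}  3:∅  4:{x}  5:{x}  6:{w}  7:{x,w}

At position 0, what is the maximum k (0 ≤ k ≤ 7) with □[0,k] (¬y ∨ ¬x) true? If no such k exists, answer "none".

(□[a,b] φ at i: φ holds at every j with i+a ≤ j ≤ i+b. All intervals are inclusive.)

none

(¬y ∨ ¬x) must hold from j=0 onward; find where it first fails.
  j=0: fails → no k works.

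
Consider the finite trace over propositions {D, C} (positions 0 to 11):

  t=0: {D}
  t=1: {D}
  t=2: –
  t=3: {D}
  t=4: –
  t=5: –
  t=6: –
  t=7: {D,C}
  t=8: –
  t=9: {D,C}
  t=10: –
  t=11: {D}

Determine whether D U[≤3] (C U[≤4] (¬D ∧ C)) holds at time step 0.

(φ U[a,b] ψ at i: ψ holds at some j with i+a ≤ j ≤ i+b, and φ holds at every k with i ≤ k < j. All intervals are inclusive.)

Does not hold

Need some j in [0,3] with (C U[≤4] (¬D ∧ C)), and D at every k in [0,j-1].
  j=0: (C U[≤4] (¬D ∧ C)) — fails.
  j=1: (C U[≤4] (¬D ∧ C)) — fails.
  j=2: (C U[≤4] (¬D ∧ C)) — fails.
  j=3: (C U[≤4] (¬D ∧ C)) — fails.
No j in the window works → until fails.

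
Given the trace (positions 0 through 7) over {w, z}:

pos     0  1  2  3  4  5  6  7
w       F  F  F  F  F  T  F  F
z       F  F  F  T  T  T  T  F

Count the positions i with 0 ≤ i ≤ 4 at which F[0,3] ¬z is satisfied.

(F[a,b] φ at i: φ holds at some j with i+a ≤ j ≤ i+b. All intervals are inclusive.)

4

Evaluate at each i in [0,4]:
  i=0: ✓ (witness j=0)
  i=1: ✓ (witness j=1)
  i=2: ✓ (witness j=2)
  i=3: ✗ (none in [3,6])
  i=4: ✓ (witness j=7)
Positions where it holds: {0, 1, 2, 4} → 4.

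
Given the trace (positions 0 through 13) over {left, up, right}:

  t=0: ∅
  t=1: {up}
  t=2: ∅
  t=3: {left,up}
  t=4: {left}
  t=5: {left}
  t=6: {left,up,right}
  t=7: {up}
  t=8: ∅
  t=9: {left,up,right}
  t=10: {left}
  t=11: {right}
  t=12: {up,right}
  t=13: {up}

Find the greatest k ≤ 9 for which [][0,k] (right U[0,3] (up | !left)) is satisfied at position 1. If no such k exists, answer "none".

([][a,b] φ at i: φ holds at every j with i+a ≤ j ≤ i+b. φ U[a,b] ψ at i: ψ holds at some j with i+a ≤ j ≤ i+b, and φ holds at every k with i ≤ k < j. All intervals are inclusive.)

2

(right U[0,3] (up | !left)) must hold from j=1 onward; find where it first fails.
  j=1: holds
  j=2: holds
  j=3: holds
  j=4: fails
Holds on [1,3], so largest k = 2.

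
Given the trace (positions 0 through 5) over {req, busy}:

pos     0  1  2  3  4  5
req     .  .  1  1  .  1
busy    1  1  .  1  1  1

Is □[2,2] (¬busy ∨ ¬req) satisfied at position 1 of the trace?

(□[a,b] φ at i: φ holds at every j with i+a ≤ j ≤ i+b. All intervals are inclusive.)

Check (¬busy ∨ ¬req) at every j in [3,3]:
  j=3: false
Fails at j=3 → formula fails.

False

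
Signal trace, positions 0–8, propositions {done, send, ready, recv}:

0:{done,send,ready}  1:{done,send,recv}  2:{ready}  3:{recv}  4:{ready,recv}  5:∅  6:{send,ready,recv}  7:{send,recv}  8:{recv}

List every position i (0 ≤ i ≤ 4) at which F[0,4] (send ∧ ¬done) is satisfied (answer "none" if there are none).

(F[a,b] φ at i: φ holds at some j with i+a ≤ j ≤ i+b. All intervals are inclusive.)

Evaluate at each i in [0,4]:
  i=0: ✗ (none in [0,4])
  i=1: ✗ (none in [1,5])
  i=2: ✓ (witness j=6)
  i=3: ✓ (witness j=6)
  i=4: ✓ (witness j=6)

2, 3, 4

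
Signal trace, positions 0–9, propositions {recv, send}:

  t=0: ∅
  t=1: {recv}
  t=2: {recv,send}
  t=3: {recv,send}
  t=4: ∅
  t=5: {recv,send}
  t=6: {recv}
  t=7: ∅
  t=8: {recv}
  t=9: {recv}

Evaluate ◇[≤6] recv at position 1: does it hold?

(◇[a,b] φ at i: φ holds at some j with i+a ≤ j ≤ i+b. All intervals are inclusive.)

Check recv at each j in [1,7]:
  j=1: true
  j=2: true
  j=3: true
  j=4: false
  j=5: true
  j=6: true
  j=7: false
Found at j=1 → formula holds.

Yes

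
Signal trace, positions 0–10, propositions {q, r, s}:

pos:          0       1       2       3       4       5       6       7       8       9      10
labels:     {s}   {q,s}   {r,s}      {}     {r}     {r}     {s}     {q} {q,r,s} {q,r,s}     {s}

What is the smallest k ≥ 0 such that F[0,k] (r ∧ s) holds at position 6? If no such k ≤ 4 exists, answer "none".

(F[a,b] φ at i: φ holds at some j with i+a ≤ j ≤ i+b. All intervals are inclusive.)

Scan j = 6,7,… for (r ∧ s):
  j=6: fails
  j=7: fails
  j=8: holds
First hit at j=8, so smallest k = 8-6 = 2.

2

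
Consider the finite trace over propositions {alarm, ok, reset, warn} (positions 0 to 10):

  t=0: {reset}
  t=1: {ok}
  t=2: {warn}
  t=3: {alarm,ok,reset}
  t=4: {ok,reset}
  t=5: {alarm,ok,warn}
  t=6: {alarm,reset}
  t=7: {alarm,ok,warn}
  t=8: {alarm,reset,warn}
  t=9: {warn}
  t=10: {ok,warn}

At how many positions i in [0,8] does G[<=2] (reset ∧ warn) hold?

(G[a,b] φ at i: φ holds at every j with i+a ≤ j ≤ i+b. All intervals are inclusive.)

0

Evaluate at each i in [0,8]:
  i=0: ✗ (fails at j=0)
  i=1: ✗ (fails at j=1)
  i=2: ✗ (fails at j=2)
  i=3: ✗ (fails at j=3)
  i=4: ✗ (fails at j=4)
  i=5: ✗ (fails at j=5)
  i=6: ✗ (fails at j=6)
  i=7: ✗ (fails at j=7)
  i=8: ✗ (fails at j=9)
Positions where it holds: {} → 0.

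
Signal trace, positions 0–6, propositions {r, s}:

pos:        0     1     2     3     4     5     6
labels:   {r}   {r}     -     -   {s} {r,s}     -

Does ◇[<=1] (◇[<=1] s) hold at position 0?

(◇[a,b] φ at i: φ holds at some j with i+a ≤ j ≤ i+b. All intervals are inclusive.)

False

Check ◇[<=1] s at each j in [0,1]:
  j=0: fails (none in [0,1])
  j=1: fails (none in [1,2])
No position in the window satisfies it → formula fails.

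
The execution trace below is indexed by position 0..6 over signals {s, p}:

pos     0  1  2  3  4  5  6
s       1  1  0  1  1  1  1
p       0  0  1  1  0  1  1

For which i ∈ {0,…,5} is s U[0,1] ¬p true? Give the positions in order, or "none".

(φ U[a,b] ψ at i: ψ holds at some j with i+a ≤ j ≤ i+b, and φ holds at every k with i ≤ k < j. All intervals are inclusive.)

Evaluate at each i in [0,5]:
  i=0: ✓ (rhs at j=0)
  i=1: ✓ (rhs at j=1)
  i=2: ✗ (no rhs in [2,3])
  i=3: ✓ (rhs at j=4; lhs holds on [3,3])
  i=4: ✓ (rhs at j=4)
  i=5: ✗ (no rhs in [5,6])

0, 1, 3, 4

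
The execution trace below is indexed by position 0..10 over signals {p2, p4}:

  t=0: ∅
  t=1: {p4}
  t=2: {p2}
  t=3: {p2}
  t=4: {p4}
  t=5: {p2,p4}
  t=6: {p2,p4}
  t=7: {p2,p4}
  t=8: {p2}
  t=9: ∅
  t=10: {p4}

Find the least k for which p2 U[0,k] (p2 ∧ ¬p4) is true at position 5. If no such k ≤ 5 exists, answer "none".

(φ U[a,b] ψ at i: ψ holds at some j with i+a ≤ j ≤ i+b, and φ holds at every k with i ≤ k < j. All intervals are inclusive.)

Need earliest j ≥ 5 with (p2 ∧ ¬p4), and p2 at every k in [5,j-1].
  j=5: rhs fails.
  j=6: rhs fails.
  j=7: rhs fails.
  j=8: rhs holds; lhs holds on [5,7]. k = 3.

3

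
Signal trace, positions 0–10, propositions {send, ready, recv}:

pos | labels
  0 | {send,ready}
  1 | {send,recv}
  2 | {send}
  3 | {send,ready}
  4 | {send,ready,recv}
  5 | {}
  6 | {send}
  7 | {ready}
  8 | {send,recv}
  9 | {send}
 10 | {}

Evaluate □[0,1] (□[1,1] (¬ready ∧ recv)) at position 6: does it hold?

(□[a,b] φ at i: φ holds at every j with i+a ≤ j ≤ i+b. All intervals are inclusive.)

False

Check □[1,1] (¬ready ∧ recv) at every j in [6,7]:
  j=6: fails at 7
  j=7: holds on [8,8]
Fails at j=6 → formula fails.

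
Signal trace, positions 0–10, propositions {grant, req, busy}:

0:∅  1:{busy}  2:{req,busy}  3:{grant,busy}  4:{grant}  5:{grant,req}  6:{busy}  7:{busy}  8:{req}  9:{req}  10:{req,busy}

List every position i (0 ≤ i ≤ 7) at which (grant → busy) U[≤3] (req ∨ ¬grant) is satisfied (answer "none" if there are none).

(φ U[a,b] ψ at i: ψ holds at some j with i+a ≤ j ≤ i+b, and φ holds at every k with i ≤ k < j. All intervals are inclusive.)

0, 1, 2, 5, 6, 7

Evaluate at each i in [0,7]:
  i=0: ✓ (rhs at j=0)
  i=1: ✓ (rhs at j=1)
  i=2: ✓ (rhs at j=2)
  i=3: ✗ (lhs fails at k=4 before rhs at j=5)
  i=4: ✗ (lhs fails at k=4 before rhs at j=5)
  i=5: ✓ (rhs at j=5)
  i=6: ✓ (rhs at j=6)
  i=7: ✓ (rhs at j=7)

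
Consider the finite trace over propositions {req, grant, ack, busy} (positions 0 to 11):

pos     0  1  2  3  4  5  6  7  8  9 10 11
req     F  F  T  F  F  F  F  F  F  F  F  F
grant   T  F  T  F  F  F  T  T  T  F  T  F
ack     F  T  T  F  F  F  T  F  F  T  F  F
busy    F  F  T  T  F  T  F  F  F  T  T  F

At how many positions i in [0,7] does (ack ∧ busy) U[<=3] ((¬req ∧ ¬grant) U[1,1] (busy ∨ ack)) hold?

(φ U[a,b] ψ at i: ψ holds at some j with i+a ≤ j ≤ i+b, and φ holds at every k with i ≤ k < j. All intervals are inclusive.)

3

Evaluate at each i in [0,7]:
  i=0: ✗ (lhs fails at k=0 before rhs at j=1)
  i=1: ✓ (rhs at j=1)
  i=2: ✗ (lhs fails at k=3 before rhs at j=4)
  i=3: ✗ (lhs fails at k=3 before rhs at j=4)
  i=4: ✓ (rhs at j=4)
  i=5: ✓ (rhs at j=5)
  i=6: ✗ (lhs fails at k=6 before rhs at j=9)
  i=7: ✗ (lhs fails at k=7 before rhs at j=9)
Positions where it holds: {1, 4, 5} → 3.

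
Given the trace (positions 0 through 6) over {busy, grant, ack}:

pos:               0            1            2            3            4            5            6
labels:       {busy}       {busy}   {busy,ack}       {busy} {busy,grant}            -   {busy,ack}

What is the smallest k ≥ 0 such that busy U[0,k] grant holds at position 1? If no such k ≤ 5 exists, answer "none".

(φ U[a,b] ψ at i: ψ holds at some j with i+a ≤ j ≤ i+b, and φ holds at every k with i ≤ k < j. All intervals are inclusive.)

3

Need earliest j ≥ 1 with grant, and busy at every k in [1,j-1].
  j=1: rhs fails.
  j=2: rhs fails.
  j=3: rhs fails.
  j=4: rhs holds; lhs holds on [1,3]. k = 3.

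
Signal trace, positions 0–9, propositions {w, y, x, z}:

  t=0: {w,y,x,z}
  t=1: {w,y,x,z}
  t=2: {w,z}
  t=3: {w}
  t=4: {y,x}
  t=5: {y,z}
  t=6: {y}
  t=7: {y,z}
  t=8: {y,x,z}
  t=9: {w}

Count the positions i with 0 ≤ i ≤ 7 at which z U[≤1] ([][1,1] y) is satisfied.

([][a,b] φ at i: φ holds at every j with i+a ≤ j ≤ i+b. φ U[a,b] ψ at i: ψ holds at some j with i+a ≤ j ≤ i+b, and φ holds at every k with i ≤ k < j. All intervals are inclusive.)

7

Evaluate at each i in [0,7]:
  i=0: ✓ (rhs at j=0)
  i=1: ✗ (no rhs in [1,2])
  i=2: ✓ (rhs at j=3; lhs holds on [2,2])
  i=3: ✓ (rhs at j=3)
  i=4: ✓ (rhs at j=4)
  i=5: ✓ (rhs at j=5)
  i=6: ✓ (rhs at j=6)
  i=7: ✓ (rhs at j=7)
Positions where it holds: {0, 2, 3, 4, 5, 6, 7} → 7.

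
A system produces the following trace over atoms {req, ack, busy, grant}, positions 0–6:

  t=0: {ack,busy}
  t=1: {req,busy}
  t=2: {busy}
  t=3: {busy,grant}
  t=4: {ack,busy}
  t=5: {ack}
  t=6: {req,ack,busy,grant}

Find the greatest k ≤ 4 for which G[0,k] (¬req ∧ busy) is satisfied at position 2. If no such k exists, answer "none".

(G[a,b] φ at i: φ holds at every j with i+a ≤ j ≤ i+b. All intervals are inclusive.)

(¬req ∧ busy) must hold from j=2 onward; find where it first fails.
  j=2: holds
  j=3: holds
  j=4: holds
  j=5: fails
Holds on [2,4], so largest k = 2.

2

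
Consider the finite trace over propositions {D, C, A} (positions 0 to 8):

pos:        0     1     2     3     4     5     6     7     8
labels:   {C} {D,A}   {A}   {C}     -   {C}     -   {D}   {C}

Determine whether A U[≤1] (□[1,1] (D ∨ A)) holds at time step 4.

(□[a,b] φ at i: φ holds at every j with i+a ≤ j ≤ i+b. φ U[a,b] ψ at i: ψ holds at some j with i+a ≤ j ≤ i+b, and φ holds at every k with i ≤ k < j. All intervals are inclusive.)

Does not hold

Need some j in [4,5] with □[1,1] (D ∨ A), and A at every k in [4,j-1].
  j=4: □[1,1] (D ∨ A) — fails at 5.
  j=5: □[1,1] (D ∨ A) — fails at 6.
No j in the window works → until fails.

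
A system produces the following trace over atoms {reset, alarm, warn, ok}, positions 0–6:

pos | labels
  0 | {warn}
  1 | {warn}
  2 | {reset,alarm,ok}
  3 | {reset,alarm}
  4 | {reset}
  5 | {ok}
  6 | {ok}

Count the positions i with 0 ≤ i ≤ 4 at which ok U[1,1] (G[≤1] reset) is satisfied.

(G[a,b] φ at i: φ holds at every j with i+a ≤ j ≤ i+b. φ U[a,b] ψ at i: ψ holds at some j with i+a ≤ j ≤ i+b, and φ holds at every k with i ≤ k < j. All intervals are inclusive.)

Evaluate at each i in [0,4]:
  i=0: ✗ (no rhs in [1,1])
  i=1: ✗ (lhs fails at k=1 before rhs at j=2)
  i=2: ✓ (rhs at j=3; lhs holds on [2,2])
  i=3: ✗ (no rhs in [4,4])
  i=4: ✗ (no rhs in [5,5])
Positions where it holds: {2} → 1.

1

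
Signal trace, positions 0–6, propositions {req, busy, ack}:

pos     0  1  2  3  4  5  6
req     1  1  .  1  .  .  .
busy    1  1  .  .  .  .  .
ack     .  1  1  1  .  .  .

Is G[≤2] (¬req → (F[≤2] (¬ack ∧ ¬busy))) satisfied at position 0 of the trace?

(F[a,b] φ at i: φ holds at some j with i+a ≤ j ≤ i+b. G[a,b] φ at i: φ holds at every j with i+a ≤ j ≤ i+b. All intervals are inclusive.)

Check (¬req → (F[≤2] (¬ack ∧ ¬busy))) at every j in [0,2]:
  j=0: antecedent false → ✓
  j=1: antecedent false → ✓
  j=2: antecedent true; consequent holds (witness at 4) → ✓
All positions satisfy it → formula holds.

Holds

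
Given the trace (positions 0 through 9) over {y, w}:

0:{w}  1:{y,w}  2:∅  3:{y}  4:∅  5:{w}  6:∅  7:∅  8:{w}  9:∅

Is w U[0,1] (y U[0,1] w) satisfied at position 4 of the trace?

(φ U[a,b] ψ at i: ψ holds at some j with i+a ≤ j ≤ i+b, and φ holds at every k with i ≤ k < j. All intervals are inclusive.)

No

Need some j in [4,5] with (y U[0,1] w), and w at every k in [4,j-1].
  j=4: (y U[0,1] w) — fails.
  j=5: (y U[0,1] w) holds, but w fails at k=4 → not this j.
No j in the window works → until fails.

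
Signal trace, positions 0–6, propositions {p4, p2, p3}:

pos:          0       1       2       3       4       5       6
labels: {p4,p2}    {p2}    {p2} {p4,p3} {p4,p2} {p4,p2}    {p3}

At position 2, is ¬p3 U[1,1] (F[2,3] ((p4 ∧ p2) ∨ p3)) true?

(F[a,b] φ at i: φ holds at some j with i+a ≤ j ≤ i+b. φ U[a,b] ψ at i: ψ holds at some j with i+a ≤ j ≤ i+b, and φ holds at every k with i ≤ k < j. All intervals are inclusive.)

True

Need some j in [3,3] with F[2,3] ((p4 ∧ p2) ∨ p3), and ¬p3 at every k in [2,j-1].
  j=3: F[2,3] ((p4 ∧ p2) ∨ p3) holds; ¬p3 holds at every k in [2,2] → satisfied.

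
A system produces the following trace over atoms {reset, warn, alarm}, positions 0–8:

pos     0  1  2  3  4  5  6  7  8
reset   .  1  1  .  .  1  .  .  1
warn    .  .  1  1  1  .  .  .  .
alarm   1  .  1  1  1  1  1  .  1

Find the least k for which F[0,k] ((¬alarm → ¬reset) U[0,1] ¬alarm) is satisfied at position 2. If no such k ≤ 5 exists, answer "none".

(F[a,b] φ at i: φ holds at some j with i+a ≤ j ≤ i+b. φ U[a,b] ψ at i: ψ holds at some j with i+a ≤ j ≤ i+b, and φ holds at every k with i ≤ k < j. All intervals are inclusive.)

Scan j = 2,3,… for ((¬alarm → ¬reset) U[0,1] ¬alarm):
  j=2: fails
  j=3: fails
  j=4: fails
  j=5: fails
  j=6: holds
First hit at j=6, so smallest k = 6-2 = 4.

4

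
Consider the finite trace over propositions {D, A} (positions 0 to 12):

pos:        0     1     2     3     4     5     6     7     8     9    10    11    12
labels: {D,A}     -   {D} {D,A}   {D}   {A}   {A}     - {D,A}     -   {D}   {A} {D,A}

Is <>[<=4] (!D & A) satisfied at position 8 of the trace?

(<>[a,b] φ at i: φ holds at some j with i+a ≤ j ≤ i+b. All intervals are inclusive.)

Check (!D & A) at each j in [8,12]:
  j=8: false
  j=9: false
  j=10: false
  j=11: true
  j=12: false
Found at j=11 → formula holds.

True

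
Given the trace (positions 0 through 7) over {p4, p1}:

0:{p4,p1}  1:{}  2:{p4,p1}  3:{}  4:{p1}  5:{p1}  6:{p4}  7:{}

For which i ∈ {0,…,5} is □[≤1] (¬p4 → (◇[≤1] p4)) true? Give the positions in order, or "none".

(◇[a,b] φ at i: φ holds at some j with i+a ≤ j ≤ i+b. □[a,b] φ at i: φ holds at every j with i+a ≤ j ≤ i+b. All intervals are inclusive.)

0, 1, 5

Evaluate at each i in [0,5]:
  i=0: ✓ (all of [0,1])
  i=1: ✓ (all of [1,2])
  i=2: ✗ (fails at j=3)
  i=3: ✗ (fails at j=3)
  i=4: ✗ (fails at j=4)
  i=5: ✓ (all of [5,6])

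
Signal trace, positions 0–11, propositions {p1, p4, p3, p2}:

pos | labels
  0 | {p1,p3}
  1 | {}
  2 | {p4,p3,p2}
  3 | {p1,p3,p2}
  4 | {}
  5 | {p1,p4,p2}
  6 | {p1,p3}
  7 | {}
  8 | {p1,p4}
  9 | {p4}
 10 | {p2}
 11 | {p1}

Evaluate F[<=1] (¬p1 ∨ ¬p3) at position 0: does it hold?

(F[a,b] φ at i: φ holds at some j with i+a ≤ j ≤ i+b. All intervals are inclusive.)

True

Check (¬p1 ∨ ¬p3) at each j in [0,1]:
  j=0: false
  j=1: true
Found at j=1 → formula holds.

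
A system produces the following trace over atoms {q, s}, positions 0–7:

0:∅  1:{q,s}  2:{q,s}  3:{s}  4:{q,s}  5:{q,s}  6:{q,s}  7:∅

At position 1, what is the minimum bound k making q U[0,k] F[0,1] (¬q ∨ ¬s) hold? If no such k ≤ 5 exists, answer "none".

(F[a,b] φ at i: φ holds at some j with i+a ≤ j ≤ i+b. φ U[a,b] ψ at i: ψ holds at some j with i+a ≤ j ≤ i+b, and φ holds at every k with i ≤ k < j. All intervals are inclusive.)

Need earliest j ≥ 1 with F[0,1] (¬q ∨ ¬s), and q at every k in [1,j-1].
  j=1: rhs fails.
  j=2: rhs holds; lhs holds on [1,1]. k = 1.

1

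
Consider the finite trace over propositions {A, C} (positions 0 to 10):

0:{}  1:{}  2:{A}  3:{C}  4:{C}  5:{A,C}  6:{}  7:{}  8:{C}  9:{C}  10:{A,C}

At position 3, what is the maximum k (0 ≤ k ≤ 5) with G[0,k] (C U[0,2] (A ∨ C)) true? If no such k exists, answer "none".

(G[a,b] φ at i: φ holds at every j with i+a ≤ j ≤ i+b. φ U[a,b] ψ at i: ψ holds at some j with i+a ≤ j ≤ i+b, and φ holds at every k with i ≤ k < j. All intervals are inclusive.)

(C U[0,2] (A ∨ C)) must hold from j=3 onward; find where it first fails.
  j=3: holds
  j=4: holds
  j=5: holds
  j=6: fails
Holds on [3,5], so largest k = 2.

2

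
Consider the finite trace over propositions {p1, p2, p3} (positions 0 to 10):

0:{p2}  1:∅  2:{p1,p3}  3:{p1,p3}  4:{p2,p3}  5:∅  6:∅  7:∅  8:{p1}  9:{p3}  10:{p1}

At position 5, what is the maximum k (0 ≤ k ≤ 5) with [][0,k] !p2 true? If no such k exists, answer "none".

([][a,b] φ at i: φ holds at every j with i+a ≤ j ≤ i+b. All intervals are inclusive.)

!p2 must hold from j=5 onward; find where it first fails.
  j=5: holds
  j=6: holds
  j=7: holds
  j=8: holds
  j=9: holds
  j=10: holds
Holds through j=10; largest k = 5.

5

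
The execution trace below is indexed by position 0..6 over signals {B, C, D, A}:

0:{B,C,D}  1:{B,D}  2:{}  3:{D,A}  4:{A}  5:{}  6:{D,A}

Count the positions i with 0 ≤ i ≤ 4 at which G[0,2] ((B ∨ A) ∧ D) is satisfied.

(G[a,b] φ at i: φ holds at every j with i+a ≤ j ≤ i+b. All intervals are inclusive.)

0

Evaluate at each i in [0,4]:
  i=0: ✗ (fails at j=2)
  i=1: ✗ (fails at j=2)
  i=2: ✗ (fails at j=2)
  i=3: ✗ (fails at j=4)
  i=4: ✗ (fails at j=4)
Positions where it holds: {} → 0.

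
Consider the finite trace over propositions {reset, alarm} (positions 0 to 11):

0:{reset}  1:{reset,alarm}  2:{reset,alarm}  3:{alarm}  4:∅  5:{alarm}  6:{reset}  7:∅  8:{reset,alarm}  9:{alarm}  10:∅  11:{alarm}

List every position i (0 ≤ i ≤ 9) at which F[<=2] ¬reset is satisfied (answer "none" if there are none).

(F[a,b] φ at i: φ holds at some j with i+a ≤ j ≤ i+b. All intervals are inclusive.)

1, 2, 3, 4, 5, 6, 7, 8, 9

Evaluate at each i in [0,9]:
  i=0: ✗ (none in [0,2])
  i=1: ✓ (witness j=3)
  i=2: ✓ (witness j=3)
  i=3: ✓ (witness j=3)
  i=4: ✓ (witness j=4)
  i=5: ✓ (witness j=5)
  i=6: ✓ (witness j=7)
  i=7: ✓ (witness j=7)
  i=8: ✓ (witness j=9)
  i=9: ✓ (witness j=9)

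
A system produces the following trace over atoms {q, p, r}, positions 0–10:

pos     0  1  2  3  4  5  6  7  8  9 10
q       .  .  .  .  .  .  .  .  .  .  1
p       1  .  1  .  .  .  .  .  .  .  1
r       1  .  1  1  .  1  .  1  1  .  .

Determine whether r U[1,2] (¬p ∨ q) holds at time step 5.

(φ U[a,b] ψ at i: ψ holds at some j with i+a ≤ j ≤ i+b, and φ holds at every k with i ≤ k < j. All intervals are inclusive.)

Need some j in [6,7] with (¬p ∨ q), and r at every k in [5,j-1].
  j=6: (¬p ∨ q) holds; r holds at every k in [5,5] → satisfied.

Holds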